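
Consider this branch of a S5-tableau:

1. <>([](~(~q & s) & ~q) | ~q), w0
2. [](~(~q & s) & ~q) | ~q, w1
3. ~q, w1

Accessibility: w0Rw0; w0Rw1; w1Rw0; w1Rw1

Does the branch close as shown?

No atom appears with both signs at the same world.

Open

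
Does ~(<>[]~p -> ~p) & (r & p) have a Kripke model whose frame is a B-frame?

Unsatisfiable

1. ~(<>[]~p -> ~p) & (r & p), w0
2. ~(<>[]~p -> ~p), w0
3. r & p, w0
4. <>[]~p, w0
5. p, w0
6. r, w0
7. []~p, w1
8. ~p, w0
Accessibility: w0Rw0, w0Rw1, w1Rw0, w1Rw1
Branch closes: p and ~p both at w0.
(One branch shown.) All branches close.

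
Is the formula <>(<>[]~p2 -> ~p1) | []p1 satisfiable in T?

1. <>(<>[]~p2 -> ~p1) | []p1, 0
2. []p1, 0   [|-rule on 1 (branches; this branch)]
3. p1, 0   [[]-rule on 2 via 0R0]
Accessibility: 0R0

Yes, satisfiable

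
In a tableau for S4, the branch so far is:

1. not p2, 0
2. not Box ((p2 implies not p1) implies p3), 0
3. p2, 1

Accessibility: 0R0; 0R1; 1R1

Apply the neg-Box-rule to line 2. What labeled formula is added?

a fresh world 2 with 0R2, and not ((p2 implies not p1) implies p3) at 2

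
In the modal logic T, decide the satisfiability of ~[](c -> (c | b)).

No, unsatisfiable

1. ~[](c -> (c | b)), u
2. ~(c -> (c | b)), v   [~[]-rule on 1: fresh world v, uRv]
3. c, v   [~->-rule on 2]
4. ~(c | b), v   [~->-rule on 2]
5. ~c, v   [~|-rule on 4]
6. ~b, v   [~|-rule on 4]
Accessibility: uRu, uRv, vRv
Branch closes: c and ~c both at v.
All branches of the tableau close; one closing branch shown above.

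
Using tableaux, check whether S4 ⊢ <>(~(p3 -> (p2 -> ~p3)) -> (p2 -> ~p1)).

Not valid

Tableau for the negation ~<>(~(p3 -> (p2 -> ~p3)) -> (p2 -> ~p1)):
1. ~<>(~(p3 -> (p2 -> ~p3)) -> (p2 -> ~p1)), u
2. ~(~(p3 -> (p2 -> ~p3)) -> (p2 -> ~p1)), u   [~<>-rule on 1 via uRu]
3. ~(p3 -> (p2 -> ~p3)), u   [~->-rule on 2]
4. ~(p2 -> ~p1), u   [~->-rule on 2]
5. p3, u   [~->-rule on 3]
6. ~(p2 -> ~p3), u   [~->-rule on 3]
7. p2, u   [~->-rule on 4]
8. p1, u   [~->-rule on 4]
Accessibility: uRu
The negation has an open branch (countermodel exists).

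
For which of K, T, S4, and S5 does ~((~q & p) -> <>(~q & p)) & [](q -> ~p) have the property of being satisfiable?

K

K-tableau for the formula:
1. ~((~q & p) -> <>(~q & p)) & [](q -> ~p), 0
2. ~((~q & p) -> <>(~q & p)), 0
3. [](q -> ~p), 0
4. ~q & p, 0
5. ~<>(~q & p), 0
6. ~q, 0
7. p, 0
Complete open branch: satisfiable in K.
T-tableau for the formula:
1. ~((~q & p) -> <>(~q & p)) & [](q -> ~p), 0
2. ~((~q & p) -> <>(~q & p)), 0
3. [](q -> ~p), 0
4. ~q & p, 0
5. ~<>(~q & p), 0
6. ~q, 0
7. p, 0
8. q -> ~p, 0
9. ~(~q & p), 0
10. ~p, 0
Accessibility: 0R0
Branch closes: p and ~p both at 0.
Every branch closes (one shown): unsatisfiable in T, hence also in S4, S5 (every S4/S5-frame is a T-frame).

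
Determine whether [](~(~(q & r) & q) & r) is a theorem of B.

Tableau for the negation ~[](~(~(q & r) & q) & r):
1. ~[](~(~(q & r) & q) & r), u
2. ~(~(~(q & r) & q) & r), v
3. ~r, v
Accessibility: uRu, uRv, vRu, vRv
The negation has an open branch (countermodel exists).

Invalid (countermodel exists)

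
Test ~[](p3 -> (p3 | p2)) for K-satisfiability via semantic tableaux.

1. ~[](p3 -> (p3 | p2)), u
2. ~(p3 -> (p3 | p2)), v   [~[]-rule on 1: fresh world v, uRv]
3. p3, v   [~->-rule on 2]
4. ~(p3 | p2), v   [~->-rule on 2]
5. ~p3, v   [~|-rule on 4]
6. ~p2, v   [~|-rule on 4]
Accessibility: uRv
Branch closes: p3 and ~p3 both at v.
(One branch shown.) All branches close.

No, unsatisfiable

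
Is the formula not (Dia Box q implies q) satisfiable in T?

Satisfiable (open branch found)

1. not (Dia Box q implies q), u
2. Dia Box q, u
3. not q, u
4. Box q, v
5. q, v
Accessibility: uRu, uRv, vRv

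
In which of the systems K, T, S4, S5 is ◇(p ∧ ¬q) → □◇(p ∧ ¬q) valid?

S5-tableau for the negation ¬(◇(p ∧ ¬q) → □◇(p ∧ ¬q)):
1. ¬(◇(p ∧ ¬q) → □◇(p ∧ ¬q)), u
2. ◇(p ∧ ¬q), u
3. ¬□◇(p ∧ ¬q), u
4. p ∧ ¬q, v
5. p, v
6. ¬q, v
7. ¬◇(p ∧ ¬q), w
8. ¬(p ∧ ¬q), u
9. ¬(p ∧ ¬q), v
10. ¬(p ∧ ¬q), w
11. q, u
12. q, v
Accessibility: uRu, uRv, uRw, vRu, vRv, vRw, wRu, wRv, wRw
Branch closes: q and ¬q both at v.
Every branch closes (one shown): valid in S5.
S4-tableau for the negation ¬(◇(p ∧ ¬q) → □◇(p ∧ ¬q)):
1. ¬(◇(p ∧ ¬q) → □◇(p ∧ ¬q)), u
2. ◇(p ∧ ¬q), u
3. ¬□◇(p ∧ ¬q), u
4. p ∧ ¬q, v
5. p, v
6. ¬q, v
7. ¬◇(p ∧ ¬q), w
8. ¬(p ∧ ¬q), w
9. q, w
Accessibility: uRu, uRv, uRw, vRv, wRw
Complete open branch: countermodel on an S4-frame, so not valid in S4, nor in K, T (the same frame is also a K-frame and a T-frame).

S5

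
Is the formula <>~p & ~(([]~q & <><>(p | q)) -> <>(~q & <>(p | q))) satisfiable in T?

1. <>~p & ~(([]~q & <><>(p | q)) -> <>(~q & <>(p | q))), w0
2. <>~p, w0
3. ~(([]~q & <><>(p | q)) -> <>(~q & <>(p | q))), w0
4. []~q & <><>(p | q), w0
5. ~<>(~q & <>(p | q)), w0
6. []~q, w0
7. <><>(p | q), w0
8. ~(~q & <>(p | q)), w0
9. ~q, w0
10. ~<>(p | q), w0
11. ~(p | q), w0
12. ~p, w0
13. ~p, w1
14. ~(~q & <>(p | q)), w1
15. ~q, w1
16. ~(p | q), w1
17. ~<>(p | q), w1
18. <>(p | q), w2
19. ~(~q & <>(p | q)), w2
20. ~q, w2
21. ~(p | q), w2
22. ~p, w2
23. ~<>(p | q), w2
24. p | q, w3
25. ~(p | q), w3
26. ~p, w3
27. ~q, w3
28. q, w3
Accessibility: w0Rw0, w0Rw1, w0Rw2, w1Rw1, w2Rw2, w2Rw3, w3Rw3
Branch closes: q and ~q both at w3.
All branches of the tableau close; one closing branch shown above.

Unsatisfiable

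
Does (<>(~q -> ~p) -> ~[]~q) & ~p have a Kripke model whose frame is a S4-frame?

1. (<>(~q -> ~p) -> ~[]~q) & ~p, u
2. <>(~q -> ~p) -> ~[]~q, u
3. ~p, u
4. ~[]~q, u
5. q, v
Accessibility: uRu, uRv, vRv

Satisfiable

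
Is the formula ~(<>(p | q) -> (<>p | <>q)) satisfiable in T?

1. ~(<>(p | q) -> (<>p | <>q)), u
2. <>(p | q), u
3. ~(<>p | <>q), u
4. ~<>p, u
5. ~<>q, u
6. ~p, u
7. ~q, u
8. p | q, v
9. ~p, v
10. ~q, v
11. q, v
Accessibility: uRu, uRv, vRv
Branch closes: q and ~q both at v.
(One branch shown.) All branches close.

No, unsatisfiable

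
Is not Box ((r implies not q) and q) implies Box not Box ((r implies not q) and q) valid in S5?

Tableau for the negation not (not Box ((r implies not q) and q) implies Box not Box ((r implies not q) and q)):
1. not (not Box ((r implies not q) and q) implies Box not Box ((r implies not q) and q)), 0
2. not Box ((r implies not q) and q), 0   [neg-implies-rule on 1]
3. not Box not Box ((r implies not q) and q), 0   [neg-implies-rule on 1]
4. not ((r implies not q) and q), 1   [neg-Box-rule on 2: fresh world 1, 0R1]
5. not (r implies not q), 1   [neg-and-rule on 4 (branches; this branch)]
6. r, 1   [neg-implies-rule on 5]
7. q, 1   [neg-implies-rule on 5]
8. Box ((r implies not q) and q), 2   [neg-Box-rule on 3: fresh world 2, 0R2]
9. (r implies not q) and q, 0   [Box-rule on 8 via 2R0]
10. r implies not q, 0   [and-rule on 9]
11. q, 0   [and-rule on 9]
12. (r implies not q) and q, 1   [Box-rule on 8 via 2R1]
13. r implies not q, 1   [and-rule on 12]
14. (r implies not q) and q, 2   [Box-rule on 8 via 2R2]
15. r implies not q, 2   [and-rule on 14]
16. q, 2   [and-rule on 14]
17. not r, 0   [implies-rule on 10 (branches; this branch)]
18. not q, 1   [implies-rule on 13 (branches; this branch)]
Accessibility: 0R0, 0R1, 0R2, 1R0, 1R1, 1R2, 2R0, 2R1, 2R2
Branch closes: q and not q both at 1.
Every branch of the negation's tableau closes; the branch above is one of them.

Valid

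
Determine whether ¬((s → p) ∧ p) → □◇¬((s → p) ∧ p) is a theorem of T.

Invalid (countermodel exists)

Tableau for the negation ¬(¬((s → p) ∧ p) → □◇¬((s → p) ∧ p)):
1. ¬(¬((s → p) ∧ p) → □◇¬((s → p) ∧ p)), u
2. ¬((s → p) ∧ p), u
3. ¬□◇¬((s → p) ∧ p), u
4. ¬p, u
5. ¬◇¬((s → p) ∧ p), v
6. (s → p) ∧ p, v
7. s → p, v
8. p, v
Accessibility: uRu, uRv, vRv
The negation has an open branch (countermodel exists).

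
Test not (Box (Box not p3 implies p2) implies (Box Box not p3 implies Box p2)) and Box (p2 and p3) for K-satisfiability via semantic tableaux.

1. not (Box (Box not p3 implies p2) implies (Box Box not p3 implies Box p2)) and Box (p2 and p3), 0
2. not (Box (Box not p3 implies p2) implies (Box Box not p3 implies Box p2)), 0   [and-rule on 1]
3. Box (p2 and p3), 0   [and-rule on 1]
4. Box (Box not p3 implies p2), 0   [neg-implies-rule on 2]
5. not (Box Box not p3 implies Box p2), 0   [neg-implies-rule on 2]
6. Box Box not p3, 0   [neg-implies-rule on 5]
7. not Box p2, 0   [neg-implies-rule on 5]
8. not p2, 1   [neg-Box-rule on 7: fresh world 1, 0R1]
9. p2 and p3, 1   [Box-rule on 3 via 0R1]
10. p2, 1   [and-rule on 9]
11. p3, 1   [and-rule on 9]
Accessibility: 0R1
Branch closes: p2 and not p2 both at 1.
(One branch shown.) All branches close.

Unsatisfiable (every branch closes)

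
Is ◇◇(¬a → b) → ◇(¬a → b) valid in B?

No, not valid

Tableau for the negation ¬(◇◇(¬a → b) → ◇(¬a → b)):
1. ¬(◇◇(¬a → b) → ◇(¬a → b)), 0
2. ◇◇(¬a → b), 0
3. ¬◇(¬a → b), 0
4. ¬(¬a → b), 0
5. ¬a, 0
6. ¬b, 0
7. ◇(¬a → b), 1
8. ¬(¬a → b), 1
9. ¬a, 1
10. ¬b, 1
11. ¬a → b, 2
12. b, 2
Accessibility: 0R0, 0R1, 1R0, 1R1, 1R2, 2R1, 2R2
The negation has an open branch (countermodel exists).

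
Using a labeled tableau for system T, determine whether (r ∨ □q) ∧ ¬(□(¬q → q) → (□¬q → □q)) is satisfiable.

1. (r ∨ □q) ∧ ¬(□(¬q → q) → (□¬q → □q)), w0
2. r ∨ □q, w0
3. ¬(□(¬q → q) → (□¬q → □q)), w0
4. □(¬q → q), w0
5. ¬(□¬q → □q), w0
6. □¬q, w0
7. ¬□q, w0
8. ¬q → q, w0
9. ¬q, w0
10. □q, w0
11. q, w0
Accessibility: w0Rw0
Branch closes: q and ¬q both at w0.
All branches of the tableau close; one closing branch shown above.

Unsatisfiable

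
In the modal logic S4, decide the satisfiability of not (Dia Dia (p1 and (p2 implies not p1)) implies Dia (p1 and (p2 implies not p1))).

Unsatisfiable (every branch closes)

1. not (Dia Dia (p1 and (p2 implies not p1)) implies Dia (p1 and (p2 implies not p1))), 0
2. Dia Dia (p1 and (p2 implies not p1)), 0
3. not Dia (p1 and (p2 implies not p1)), 0
4. not (p1 and (p2 implies not p1)), 0
5. not (p2 implies not p1), 0
6. p2, 0
7. p1, 0
8. Dia (p1 and (p2 implies not p1)), 1
9. not (p1 and (p2 implies not p1)), 1
10. not (p2 implies not p1), 1
11. p2, 1
12. p1, 1
13. p1 and (p2 implies not p1), 2
14. p1, 2
15. p2 implies not p1, 2
16. not (p1 and (p2 implies not p1)), 2
17. not p2, 2
18. not (p2 implies not p1), 2
19. p2, 2
Accessibility: 0R0, 0R1, 0R2, 1R1, 1R2, 2R2
Branch closes: p2 and not p2 both at 2.
All branches of the tableau close; one closing branch shown above.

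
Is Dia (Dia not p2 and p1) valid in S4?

Not valid

Tableau for the negation not Dia (Dia not p2 and p1):
1. not Dia (Dia not p2 and p1), u
2. not (Dia not p2 and p1), u
3. not p1, u
Accessibility: uRu
The negation has an open branch (countermodel exists).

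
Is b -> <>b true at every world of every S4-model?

Tableau for the negation ~(b -> <>b):
1. ~(b -> <>b), w0
2. b, w0
3. ~<>b, w0
4. ~b, w0
Accessibility: w0Rw0
Branch closes: b and ~b both at w0.
All branches of the negation close; one closing branch shown above.

Valid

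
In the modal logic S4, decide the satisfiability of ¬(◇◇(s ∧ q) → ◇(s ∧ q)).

1. ¬(◇◇(s ∧ q) → ◇(s ∧ q)), u
2. ◇◇(s ∧ q), u
3. ¬◇(s ∧ q), u
4. ¬(s ∧ q), u
5. ¬q, u
6. ◇(s ∧ q), v
7. ¬(s ∧ q), v
8. ¬q, v
9. s ∧ q, w
10. s, w
11. q, w
12. ¬(s ∧ q), w
13. ¬q, w
Accessibility: uRu, uRv, uRw, vRv, vRw, wRw
Branch closes: q and ¬q both at w.
All branches of the tableau close; one closing branch shown above.

No, unsatisfiable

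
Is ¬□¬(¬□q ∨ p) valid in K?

Tableau for the negation □¬(¬□q ∨ p):
1. □¬(¬□q ∨ p), w0
The negation has an open branch (countermodel exists).

Invalid (countermodel exists)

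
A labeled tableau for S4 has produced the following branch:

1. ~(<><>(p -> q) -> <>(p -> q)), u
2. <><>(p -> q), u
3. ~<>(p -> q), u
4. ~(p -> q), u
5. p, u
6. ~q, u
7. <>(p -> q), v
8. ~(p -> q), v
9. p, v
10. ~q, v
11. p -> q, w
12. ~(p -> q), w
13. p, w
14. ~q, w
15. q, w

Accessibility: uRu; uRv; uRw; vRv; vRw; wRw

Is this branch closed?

Both q and ~q appear at w.

Yes, closed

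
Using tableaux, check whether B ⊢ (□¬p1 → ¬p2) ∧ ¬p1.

Tableau for the negation ¬((□¬p1 → ¬p2) ∧ ¬p1):
1. ¬((□¬p1 → ¬p2) ∧ ¬p1), w0
2. p1, w0
Accessibility: w0Rw0
The negation has an open branch (countermodel exists).

Invalid (countermodel exists)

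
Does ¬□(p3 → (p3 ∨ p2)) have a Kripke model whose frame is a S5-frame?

Unsatisfiable

1. ¬□(p3 → (p3 ∨ p2)), 0
2. ¬(p3 → (p3 ∨ p2)), 1
3. p3, 1
4. ¬(p3 ∨ p2), 1
5. ¬p3, 1
6. ¬p2, 1
Accessibility: 0R0, 0R1, 1R0, 1R1
Branch closes: p3 and ¬p3 both at 1.
(One branch shown.) All branches close.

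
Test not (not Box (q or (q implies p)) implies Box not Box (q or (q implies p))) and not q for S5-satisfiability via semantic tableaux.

Unsatisfiable

1. not (not Box (q or (q implies p)) implies Box not Box (q or (q implies p))) and not q, w0
2. not (not Box (q or (q implies p)) implies Box not Box (q or (q implies p))), w0
3. not q, w0
4. not Box (q or (q implies p)), w0
5. not Box not Box (q or (q implies p)), w0
6. not (q or (q implies p)), w1
7. not q, w1
8. not (q implies p), w1
9. q, w1
10. not p, w1
Accessibility: w0Rw0, w0Rw1, w1Rw0, w1Rw1
Branch closes: q and not q both at w1.
(One branch shown.) All branches close.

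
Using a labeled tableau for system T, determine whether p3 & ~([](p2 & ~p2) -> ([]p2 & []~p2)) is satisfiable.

Unsatisfiable (every branch closes)

1. p3 & ~([](p2 & ~p2) -> ([]p2 & []~p2)), w0
2. p3, w0   [&-rule on 1]
3. ~([](p2 & ~p2) -> ([]p2 & []~p2)), w0   [&-rule on 1]
4. [](p2 & ~p2), w0   [~->-rule on 3]
5. ~([]p2 & []~p2), w0   [~->-rule on 3]
6. p2 & ~p2, w0   [[]-rule on 4 via w0Rw0]
7. p2, w0   [&-rule on 6]
8. ~p2, w0   [&-rule on 6]
Accessibility: w0Rw0
Branch closes: p2 and ~p2 both at w0.
Every branch closes; the branch above is one of them.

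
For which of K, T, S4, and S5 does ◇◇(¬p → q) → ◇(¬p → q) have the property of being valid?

S4-tableau for the negation ¬(◇◇(¬p → q) → ◇(¬p → q)):
1. ¬(◇◇(¬p → q) → ◇(¬p → q)), u
2. ◇◇(¬p → q), u
3. ¬◇(¬p → q), u
4. ¬(¬p → q), u
5. ¬p, u
6. ¬q, u
7. ◇(¬p → q), v
8. ¬(¬p → q), v
9. ¬p, v
10. ¬q, v
11. ¬p → q, w
12. ¬(¬p → q), w
13. ¬p, w
14. ¬q, w
15. q, w
Accessibility: uRu, uRv, uRw, vRv, vRw, wRw
Branch closes: q and ¬q both at w.
Every branch closes (one shown): valid in S4, hence also in S5 (every theorem of S4 is a theorem of S5).
T-tableau for the negation ¬(◇◇(¬p → q) → ◇(¬p → q)):
1. ¬(◇◇(¬p → q) → ◇(¬p → q)), u
2. ◇◇(¬p → q), u
3. ¬◇(¬p → q), u
4. ¬(¬p → q), u
5. ¬p, u
6. ¬q, u
7. ◇(¬p → q), v
8. ¬(¬p → q), v
9. ¬p, v
10. ¬q, v
11. ¬p → q, w
12. q, w
Accessibility: uRu, uRv, vRv, vRw, wRw
Complete open branch: countermodel on a T-frame, so not valid in T, nor in K (the same frame is also a K-frame).

S4, S5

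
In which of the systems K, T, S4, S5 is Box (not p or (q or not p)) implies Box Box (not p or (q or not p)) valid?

S4, S5

T-tableau for the negation not (Box (not p or (q or not p)) implies Box Box (not p or (q or not p))):
1. not (Box (not p or (q or not p)) implies Box Box (not p or (q or not p))), 0
2. Box (not p or (q or not p)), 0   [neg-implies-rule on 1]
3. not Box Box (not p or (q or not p)), 0   [neg-implies-rule on 1]
4. not p or (q or not p), 0   [Box-rule on 2 via 0R0]
5. q or not p, 0   [or-rule on 4 (branches; this branch)]
6. not p, 0   [or-rule on 5 (branches; this branch)]
7. not Box (not p or (q or not p)), 1   [neg-Box-rule on 3: fresh world 1, 0R1]
8. not p or (q or not p), 1   [Box-rule on 2 via 0R1]
9. q or not p, 1   [or-rule on 8 (branches; this branch)]
10. not p, 1   [or-rule on 9 (branches; this branch)]
11. not (not p or (q or not p)), 2   [neg-Box-rule on 7: fresh world 2, 1R2]
12. p, 2   [neg-or-rule on 11]
13. not (q or not p), 2   [neg-or-rule on 11]
14. not q, 2   [neg-or-rule on 13]
Accessibility: 0R0, 0R1, 1R1, 1R2, 2R2
Complete open branch: countermodel on a T-frame, so not valid in T, nor in K (the same frame is also a K-frame).
S4-tableau for the negation not (Box (not p or (q or not p)) implies Box Box (not p or (q or not p))):
1. not (Box (not p or (q or not p)) implies Box Box (not p or (q or not p))), 0
2. Box (not p or (q or not p)), 0   [neg-implies-rule on 1]
3. not Box Box (not p or (q or not p)), 0   [neg-implies-rule on 1]
4. not p or (q or not p), 0   [Box-rule on 2 via 0R0]
5. q or not p, 0   [or-rule on 4 (branches; this branch)]
6. not p, 0   [or-rule on 5 (branches; this branch)]
7. not Box (not p or (q or not p)), 1   [neg-Box-rule on 3: fresh world 1, 0R1]
8. not p or (q or not p), 1   [Box-rule on 2 via 0R1]
9. q or not p, 1   [or-rule on 8 (branches; this branch)]
10. not p, 1   [or-rule on 9 (branches; this branch)]
11. not (not p or (q or not p)), 2   [neg-Box-rule on 7: fresh world 2, 1R2]
12. p, 2   [neg-or-rule on 11]
13. not (q or not p), 2   [neg-or-rule on 11]
14. not q, 2   [neg-or-rule on 13]
15. not p or (q or not p), 2   [Box-rule on 2 via 0R2]
16. q or not p, 2   [or-rule on 15 (branches; this branch)]
17. not p, 2   [or-rule on 16 (branches; this branch)]
Accessibility: 0R0, 0R1, 0R2, 1R1, 1R2, 2R2
Branch closes: p and not p both at 2.
Every branch closes (one shown): valid in S4, hence also in S5 (every theorem of S4 is a theorem of S5).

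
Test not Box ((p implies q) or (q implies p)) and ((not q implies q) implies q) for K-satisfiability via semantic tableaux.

No, unsatisfiable

1. not Box ((p implies q) or (q implies p)) and ((not q implies q) implies q), u
2. not Box ((p implies q) or (q implies p)), u
3. (not q implies q) implies q, u
4. not (not q implies q), u
5. not q, u
6. not ((p implies q) or (q implies p)), v
7. not (p implies q), v
8. not (q implies p), v
9. p, v
10. not q, v
11. q, v
12. not p, v
Accessibility: uRv
Branch closes: q and not q both at v.
(One branch shown.) All branches close.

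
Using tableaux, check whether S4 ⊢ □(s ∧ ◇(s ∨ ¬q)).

Not valid

Tableau for the negation ¬□(s ∧ ◇(s ∨ ¬q)):
1. ¬□(s ∧ ◇(s ∨ ¬q)), w0
2. ¬(s ∧ ◇(s ∨ ¬q)), w1
3. ¬◇(s ∨ ¬q), w1
4. ¬(s ∨ ¬q), w1
5. ¬s, w1
6. q, w1
Accessibility: w0Rw0, w0Rw1, w1Rw1
The negation has an open branch (countermodel exists).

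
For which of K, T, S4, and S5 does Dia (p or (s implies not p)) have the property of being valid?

T, S4, S5

K-tableau for the negation not Dia (p or (s implies not p)):
1. not Dia (p or (s implies not p)), 0
Complete open branch: countermodel on a K-frame, so not valid in K.
T-tableau for the negation not Dia (p or (s implies not p)):
1. not Dia (p or (s implies not p)), 0
2. not (p or (s implies not p)), 0   [neg-Dia-rule on 1 via 0R0]
3. not p, 0   [neg-or-rule on 2]
4. not (s implies not p), 0   [neg-or-rule on 2]
5. s, 0   [neg-implies-rule on 4]
6. p, 0   [neg-implies-rule on 4]
Accessibility: 0R0
Branch closes: p and not p both at 0.
Every branch closes (one shown): valid in T, hence also in S4, S5 (every theorem of T is a theorem of S4 and S5).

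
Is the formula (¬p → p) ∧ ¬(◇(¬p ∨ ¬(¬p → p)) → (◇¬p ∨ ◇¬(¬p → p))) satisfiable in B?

1. (¬p → p) ∧ ¬(◇(¬p ∨ ¬(¬p → p)) → (◇¬p ∨ ◇¬(¬p → p))), w0
2. ¬p → p, w0   [∧-rule on 1]
3. ¬(◇(¬p ∨ ¬(¬p → p)) → (◇¬p ∨ ◇¬(¬p → p))), w0   [∧-rule on 1]
4. ◇(¬p ∨ ¬(¬p → p)), w0   [¬→-rule on 3]
5. ¬(◇¬p ∨ ◇¬(¬p → p)), w0   [¬→-rule on 3]
6. ¬◇¬p, w0   [¬∨-rule on 5]
7. ¬◇¬(¬p → p), w0   [¬∨-rule on 5]
8. p, w0   [¬◇-rule on 6 via w0Rw0]
9. ¬p ∨ ¬(¬p → p), w1   [◇-rule on 4: fresh world w1, w0Rw1]
10. p, w1   [¬◇-rule on 6 via w0Rw1]
11. ¬p → p, w1   [¬◇-rule on 7 via w0Rw1]
12. ¬(¬p → p), w1   [∨-rule on 9 (branches; this branch)]
13. ¬p, w1   [¬→-rule on 12]
Accessibility: w0Rw0, w0Rw1, w1Rw0, w1Rw1
Branch closes: p and ¬p both at w1.
All branches of the tableau close; one closing branch shown above.

Unsatisfiable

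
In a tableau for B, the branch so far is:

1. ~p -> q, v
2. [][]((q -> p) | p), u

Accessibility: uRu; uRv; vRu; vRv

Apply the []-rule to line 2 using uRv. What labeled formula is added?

[]((q -> p) | p), v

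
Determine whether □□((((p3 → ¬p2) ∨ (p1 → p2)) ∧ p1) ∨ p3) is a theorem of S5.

Tableau for the negation ¬□□((((p3 → ¬p2) ∨ (p1 → p2)) ∧ p1) ∨ p3):
1. ¬□□((((p3 → ¬p2) ∨ (p1 → p2)) ∧ p1) ∨ p3), 0
2. ¬□((((p3 → ¬p2) ∨ (p1 → p2)) ∧ p1) ∨ p3), 1   [¬□-rule on 1: fresh world 1, 0R1]
3. ¬((((p3 → ¬p2) ∨ (p1 → p2)) ∧ p1) ∨ p3), 2   [¬□-rule on 2: fresh world 2, 1R2]
4. ¬(((p3 → ¬p2) ∨ (p1 → p2)) ∧ p1), 2   [¬∨-rule on 3]
5. ¬p3, 2   [¬∨-rule on 3]
6. ¬p1, 2   [¬∧-rule on 4 (branches; this branch)]
Accessibility: 0R0, 0R1, 0R2, 1R0, 1R1, 1R2, 2R0, 2R1, 2R2
The negation has an open branch (countermodel exists).

Not valid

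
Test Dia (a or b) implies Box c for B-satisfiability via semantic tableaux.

1. Dia (a or b) implies Box c, 0
2. Box c, 0
3. c, 0
Accessibility: 0R0

Satisfiable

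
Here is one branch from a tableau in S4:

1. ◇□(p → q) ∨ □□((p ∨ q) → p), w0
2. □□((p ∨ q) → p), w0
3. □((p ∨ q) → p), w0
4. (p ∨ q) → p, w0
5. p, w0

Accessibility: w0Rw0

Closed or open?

Not closed

There is no literal clash: for every atom and world, at most one sign appears.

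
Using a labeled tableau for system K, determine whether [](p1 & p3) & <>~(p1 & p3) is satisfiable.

1. [](p1 & p3) & <>~(p1 & p3), w0
2. [](p1 & p3), w0
3. <>~(p1 & p3), w0
4. ~(p1 & p3), w1
5. p1 & p3, w1
6. p1, w1
7. p3, w1
8. ~p3, w1
Accessibility: w0Rw1
Branch closes: p3 and ~p3 both at w1.
(One branch shown.) All branches close.

Unsatisfiable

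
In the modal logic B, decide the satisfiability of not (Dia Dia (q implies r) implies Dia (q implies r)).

Satisfiable (open branch found)

1. not (Dia Dia (q implies r) implies Dia (q implies r)), 0
2. Dia Dia (q implies r), 0   [neg-implies-rule on 1]
3. not Dia (q implies r), 0   [neg-implies-rule on 1]
4. not (q implies r), 0   [neg-Dia-rule on 3 via 0R0]
5. q, 0   [neg-implies-rule on 4]
6. not r, 0   [neg-implies-rule on 4]
7. Dia (q implies r), 1   [Dia-rule on 2: fresh world 1, 0R1]
8. not (q implies r), 1   [neg-Dia-rule on 3 via 0R1]
9. q, 1   [neg-implies-rule on 8]
10. not r, 1   [neg-implies-rule on 8]
11. q implies r, 2   [Dia-rule on 7: fresh world 2, 1R2]
12. r, 2   [implies-rule on 11 (branches; this branch)]
Accessibility: 0R0, 0R1, 1R0, 1R1, 1R2, 2R1, 2R2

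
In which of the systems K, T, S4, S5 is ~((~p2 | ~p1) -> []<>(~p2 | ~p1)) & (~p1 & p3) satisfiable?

K, T, S4

S5-tableau for the formula:
1. ~((~p2 | ~p1) -> []<>(~p2 | ~p1)) & (~p1 & p3), 0
2. ~((~p2 | ~p1) -> []<>(~p2 | ~p1)), 0   [&-rule on 1]
3. ~p1 & p3, 0   [&-rule on 1]
4. ~p2 | ~p1, 0   [~->-rule on 2]
5. ~[]<>(~p2 | ~p1), 0   [~->-rule on 2]
6. ~p1, 0   [&-rule on 3]
7. p3, 0   [&-rule on 3]
8. ~<>(~p2 | ~p1), 1   [~[]-rule on 5: fresh world 1, 0R1]
9. ~(~p2 | ~p1), 0   [~<>-rule on 8 via 1R0]
10. p2, 0   [~|-rule on 9]
11. p1, 0   [~|-rule on 9]
Accessibility: 0R0, 0R1, 1R0, 1R1
Branch closes: p1 and ~p1 both at 0.
Every branch closes (one shown): unsatisfiable in S5.
S4-tableau for the formula:
1. ~((~p2 | ~p1) -> []<>(~p2 | ~p1)) & (~p1 & p3), 0
2. ~((~p2 | ~p1) -> []<>(~p2 | ~p1)), 0   [&-rule on 1]
3. ~p1 & p3, 0   [&-rule on 1]
4. ~p2 | ~p1, 0   [~->-rule on 2]
5. ~[]<>(~p2 | ~p1), 0   [~->-rule on 2]
6. ~p1, 0   [&-rule on 3]
7. p3, 0   [&-rule on 3]
8. ~<>(~p2 | ~p1), 1   [~[]-rule on 5: fresh world 1, 0R1]
9. ~(~p2 | ~p1), 1   [~<>-rule on 8 via 1R1]
10. p2, 1   [~|-rule on 9]
11. p1, 1   [~|-rule on 9]
Accessibility: 0R0, 0R1, 1R1
Complete open branch: satisfiable in S4, hence also in K, T (this S4-model is also a K-model and a T-model).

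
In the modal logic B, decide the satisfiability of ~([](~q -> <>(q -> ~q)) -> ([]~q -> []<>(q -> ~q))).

No, unsatisfiable

1. ~([](~q -> <>(q -> ~q)) -> ([]~q -> []<>(q -> ~q))), w0
2. [](~q -> <>(q -> ~q)), w0   [~->-rule on 1]
3. ~([]~q -> []<>(q -> ~q)), w0   [~->-rule on 1]
4. []~q, w0   [~->-rule on 3]
5. ~[]<>(q -> ~q), w0   [~->-rule on 3]
6. ~q -> <>(q -> ~q), w0   [[]-rule on 2 via w0Rw0]
7. ~q, w0   [[]-rule on 4 via w0Rw0]
8. <>(q -> ~q), w0   [->-rule on 6 (branches; this branch)]
9. ~<>(q -> ~q), w1   [~[]-rule on 5: fresh world w1, w0Rw1]
10. ~q -> <>(q -> ~q), w1   [[]-rule on 2 via w0Rw1]
11. ~q, w1   [[]-rule on 4 via w0Rw1]
12. ~(q -> ~q), w0   [~<>-rule on 9 via w1Rw0]
13. q, w0   [~->-rule on 12]
Accessibility: w0Rw0, w0Rw1, w1Rw0, w1Rw1
Branch closes: q and ~q both at w0.
(One branch shown.) All branches close.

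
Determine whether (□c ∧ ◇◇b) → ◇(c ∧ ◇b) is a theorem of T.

Tableau for the negation ¬((□c ∧ ◇◇b) → ◇(c ∧ ◇b)):
1. ¬((□c ∧ ◇◇b) → ◇(c ∧ ◇b)), w0
2. □c ∧ ◇◇b, w0
3. ¬◇(c ∧ ◇b), w0
4. □c, w0
5. ◇◇b, w0
6. ¬(c ∧ ◇b), w0
7. c, w0
8. ¬◇b, w0
9. ¬b, w0
10. ◇b, w1
11. ¬(c ∧ ◇b), w1
12. c, w1
13. ¬b, w1
14. ¬◇b, w1
15. b, w2
16. ¬b, w2
Accessibility: w0Rw0, w0Rw1, w1Rw1, w1Rw2, w2Rw2
Branch closes: b and ¬b both at w2.
All branches of the negation close; one closing branch shown above.

Valid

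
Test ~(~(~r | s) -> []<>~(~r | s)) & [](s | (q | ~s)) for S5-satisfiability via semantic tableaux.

1. ~(~(~r | s) -> []<>~(~r | s)) & [](s | (q | ~s)), 0
2. ~(~(~r | s) -> []<>~(~r | s)), 0
3. [](s | (q | ~s)), 0
4. ~(~r | s), 0
5. ~[]<>~(~r | s), 0
6. r, 0
7. ~s, 0
8. s | (q | ~s), 0
9. q | ~s, 0
10. ~<>~(~r | s), 1
11. s | (q | ~s), 1
12. ~r | s, 0
13. ~r | s, 1
14. q | ~s, 1
15. s, 0
Accessibility: 0R0, 0R1, 1R0, 1R1
Branch closes: s and ~s both at 0.
All branches of the tableau close; one closing branch shown above.

Unsatisfiable (every branch closes)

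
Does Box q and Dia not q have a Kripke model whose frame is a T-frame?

1. Box q and Dia not q, w0
2. Box q, w0
3. Dia not q, w0
4. q, w0
5. not q, w1
6. q, w1
Accessibility: w0Rw0, w0Rw1, w1Rw1
Branch closes: q and not q both at w1.
All branches of the tableau close; one closing branch shown above.

No, unsatisfiable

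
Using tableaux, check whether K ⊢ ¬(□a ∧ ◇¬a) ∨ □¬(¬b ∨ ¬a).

Tableau for the negation ¬(¬(□a ∧ ◇¬a) ∨ □¬(¬b ∨ ¬a)):
1. ¬(¬(□a ∧ ◇¬a) ∨ □¬(¬b ∨ ¬a)), u
2. □a ∧ ◇¬a, u
3. ¬□¬(¬b ∨ ¬a), u
4. □a, u
5. ◇¬a, u
6. ¬b ∨ ¬a, v
7. a, v
8. ¬b, v
9. ¬a, w
10. a, w
Accessibility: uRv, uRw
Branch closes: a and ¬a both at w.
Every branch of the negation's tableau closes; the branch above is one of them.

Valid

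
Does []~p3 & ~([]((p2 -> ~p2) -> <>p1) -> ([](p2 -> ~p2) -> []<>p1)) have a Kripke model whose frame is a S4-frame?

Unsatisfiable

1. []~p3 & ~([]((p2 -> ~p2) -> <>p1) -> ([](p2 -> ~p2) -> []<>p1)), u
2. []~p3, u   [&-rule on 1]
3. ~([]((p2 -> ~p2) -> <>p1) -> ([](p2 -> ~p2) -> []<>p1)), u   [&-rule on 1]
4. []((p2 -> ~p2) -> <>p1), u   [~->-rule on 3]
5. ~([](p2 -> ~p2) -> []<>p1), u   [~->-rule on 3]
6. [](p2 -> ~p2), u   [~->-rule on 5]
7. ~[]<>p1, u   [~->-rule on 5]
8. ~p3, u   [[]-rule on 2 via uRu]
9. (p2 -> ~p2) -> <>p1, u   [[]-rule on 4 via uRu]
10. p2 -> ~p2, u   [[]-rule on 6 via uRu]
11. <>p1, u   [->-rule on 9 (branches; this branch)]
12. ~p2, u   [->-rule on 10 (branches; this branch)]
13. ~<>p1, v   [~[]-rule on 7: fresh world v, uRv]
14. ~p3, v   [[]-rule on 2 via uRv]
15. (p2 -> ~p2) -> <>p1, v   [[]-rule on 4 via uRv]
16. p2 -> ~p2, v   [[]-rule on 6 via uRv]
17. ~p1, v   [~<>-rule on 13 via vRv]
18. <>p1, v   [->-rule on 15 (branches; this branch)]
19. ~p2, v   [->-rule on 16 (branches; this branch)]
20. p1, w   [<>-rule on 11: fresh world w, uRw]
21. ~p3, w   [[]-rule on 2 via uRw]
22. (p2 -> ~p2) -> <>p1, w   [[]-rule on 4 via uRw]
23. p2 -> ~p2, w   [[]-rule on 6 via uRw]
24. <>p1, w   [->-rule on 22 (branches; this branch)]
25. ~p2, w   [->-rule on 23 (branches; this branch)]
26. p1, x   [<>-rule on 18: fresh world x, vRx]
27. ~p3, x   [[]-rule on 2 via uRx]
28. (p2 -> ~p2) -> <>p1, x   [[]-rule on 4 via uRx]
29. p2 -> ~p2, x   [[]-rule on 6 via uRx]
30. ~p1, x   [~<>-rule on 13 via vRx]
Accessibility: uRu, uRv, uRw, uRx, vRv, vRx, wRw, xRx
Branch closes: p1 and ~p1 both at x.
All branches of the tableau close; one closing branch shown above.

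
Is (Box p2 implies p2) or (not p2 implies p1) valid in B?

Valid in B

Tableau for the negation not ((Box p2 implies p2) or (not p2 implies p1)):
1. not ((Box p2 implies p2) or (not p2 implies p1)), w0
2. not (Box p2 implies p2), w0
3. not (not p2 implies p1), w0
4. Box p2, w0
5. not p2, w0
6. not p1, w0
7. p2, w0
Accessibility: w0Rw0
Branch closes: p2 and not p2 both at w0.
Every branch of the negation's tableau closes; the branch above is one of them.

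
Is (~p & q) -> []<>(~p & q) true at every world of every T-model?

No, not valid

Tableau for the negation ~((~p & q) -> []<>(~p & q)):
1. ~((~p & q) -> []<>(~p & q)), w0
2. ~p & q, w0
3. ~[]<>(~p & q), w0
4. ~p, w0
5. q, w0
6. ~<>(~p & q), w1
7. ~(~p & q), w1
8. ~q, w1
Accessibility: w0Rw0, w0Rw1, w1Rw1
The negation has an open branch (countermodel exists).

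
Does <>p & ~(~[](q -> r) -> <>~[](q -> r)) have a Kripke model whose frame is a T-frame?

1. <>p & ~(~[](q -> r) -> <>~[](q -> r)), w0
2. <>p, w0
3. ~(~[](q -> r) -> <>~[](q -> r)), w0
4. ~[](q -> r), w0
5. ~<>~[](q -> r), w0
6. [](q -> r), w0
7. q -> r, w0
8. r, w0
9. p, w1
10. [](q -> r), w1
11. q -> r, w1
12. r, w1
13. ~(q -> r), w2
14. q, w2
15. ~r, w2
16. [](q -> r), w2
17. q -> r, w2
18. r, w2
Accessibility: w0Rw0, w0Rw1, w0Rw2, w1Rw1, w2Rw2
Branch closes: r and ~r both at w2.
(One branch shown.) All branches close.

Unsatisfiable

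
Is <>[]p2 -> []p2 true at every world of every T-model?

Invalid (countermodel exists)

Tableau for the negation ~(<>[]p2 -> []p2):
1. ~(<>[]p2 -> []p2), u
2. <>[]p2, u   [~->-rule on 1]
3. ~[]p2, u   [~->-rule on 1]
4. []p2, v   [<>-rule on 2: fresh world v, uRv]
5. p2, v   [[]-rule on 4 via vRv]
6. ~p2, w   [~[]-rule on 3: fresh world w, uRw]
Accessibility: uRu, uRv, uRw, vRv, wRw
The negation has an open branch (countermodel exists).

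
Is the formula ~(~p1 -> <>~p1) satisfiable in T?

Unsatisfiable

1. ~(~p1 -> <>~p1), w0
2. ~p1, w0
3. ~<>~p1, w0
4. p1, w0
Accessibility: w0Rw0
Branch closes: p1 and ~p1 both at w0.
(One branch shown.) All branches close.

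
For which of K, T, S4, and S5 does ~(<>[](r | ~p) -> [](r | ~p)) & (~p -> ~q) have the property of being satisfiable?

S4-tableau for the formula:
1. ~(<>[](r | ~p) -> [](r | ~p)) & (~p -> ~q), w0
2. ~(<>[](r | ~p) -> [](r | ~p)), w0
3. ~p -> ~q, w0
4. <>[](r | ~p), w0
5. ~[](r | ~p), w0
6. ~q, w0
7. [](r | ~p), w1
8. r | ~p, w1
9. ~p, w1
10. ~(r | ~p), w2
11. ~r, w2
12. p, w2
Accessibility: w0Rw0, w0Rw1, w0Rw2, w1Rw1, w2Rw2
Complete open branch: satisfiable in S4, hence also in K, T (this S4-model is also a K-model and a T-model).
S5-tableau for the formula:
1. ~(<>[](r | ~p) -> [](r | ~p)) & (~p -> ~q), w0
2. ~(<>[](r | ~p) -> [](r | ~p)), w0
3. ~p -> ~q, w0
4. <>[](r | ~p), w0
5. ~[](r | ~p), w0
6. ~q, w0
7. [](r | ~p), w1
8. r | ~p, w0
9. r | ~p, w1
10. ~p, w0
11. ~p, w1
12. ~(r | ~p), w2
13. ~r, w2
14. p, w2
15. r | ~p, w2
16. ~p, w2
Accessibility: w0Rw0, w0Rw1, w0Rw2, w1Rw0, w1Rw1, w1Rw2, w2Rw0, w2Rw1, w2Rw2
Branch closes: p and ~p both at w2.
Every branch closes (one shown): unsatisfiable in S5.

K, T, S4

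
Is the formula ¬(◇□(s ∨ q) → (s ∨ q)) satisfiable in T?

1. ¬(◇□(s ∨ q) → (s ∨ q)), w0
2. ◇□(s ∨ q), w0   [¬→-rule on 1]
3. ¬(s ∨ q), w0   [¬→-rule on 1]
4. ¬s, w0   [¬∨-rule on 3]
5. ¬q, w0   [¬∨-rule on 3]
6. □(s ∨ q), w1   [◇-rule on 2: fresh world w1, w0Rw1]
7. s ∨ q, w1   [□-rule on 6 via w1Rw1]
8. q, w1   [∨-rule on 7 (branches; this branch)]
Accessibility: w0Rw0, w0Rw1, w1Rw1

Satisfiable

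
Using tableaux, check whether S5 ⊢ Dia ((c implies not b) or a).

No, not valid

Tableau for the negation not Dia ((c implies not b) or a):
1. not Dia ((c implies not b) or a), 0
2. not ((c implies not b) or a), 0
3. not (c implies not b), 0
4. not a, 0
5. c, 0
6. b, 0
Accessibility: 0R0
The negation has an open branch (countermodel exists).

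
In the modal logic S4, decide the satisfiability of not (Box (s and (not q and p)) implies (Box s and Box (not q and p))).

Unsatisfiable (every branch closes)

1. not (Box (s and (not q and p)) implies (Box s and Box (not q and p))), 0
2. Box (s and (not q and p)), 0
3. not (Box s and Box (not q and p)), 0
4. s and (not q and p), 0
5. s, 0
6. not q and p, 0
7. not q, 0
8. p, 0
9. not Box (not q and p), 0
10. not (not q and p), 1
11. s and (not q and p), 1
12. s, 1
13. not q and p, 1
14. not q, 1
15. p, 1
16. not p, 1
Accessibility: 0R0, 0R1, 1R1
Branch closes: p and not p both at 1.
Every branch closes; the branch above is one of them.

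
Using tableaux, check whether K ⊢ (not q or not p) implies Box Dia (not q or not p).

Tableau for the negation not ((not q or not p) implies Box Dia (not q or not p)):
1. not ((not q or not p) implies Box Dia (not q or not p)), 0
2. not q or not p, 0
3. not Box Dia (not q or not p), 0
4. not p, 0
5. not Dia (not q or not p), 1
Accessibility: 0R1
The negation has an open branch (countermodel exists).

Invalid (countermodel exists)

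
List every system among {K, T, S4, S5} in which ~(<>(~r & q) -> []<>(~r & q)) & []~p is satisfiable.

K, T, S4

S5-tableau for the formula:
1. ~(<>(~r & q) -> []<>(~r & q)) & []~p, 0
2. ~(<>(~r & q) -> []<>(~r & q)), 0
3. []~p, 0
4. <>(~r & q), 0
5. ~[]<>(~r & q), 0
6. ~p, 0
7. ~r & q, 1
8. ~r, 1
9. q, 1
10. ~p, 1
11. ~<>(~r & q), 2
12. ~p, 2
13. ~(~r & q), 0
14. ~(~r & q), 1
15. ~(~r & q), 2
16. ~q, 0
17. ~q, 1
Accessibility: 0R0, 0R1, 0R2, 1R0, 1R1, 1R2, 2R0, 2R1, 2R2
Branch closes: q and ~q both at 1.
Every branch closes (one shown): unsatisfiable in S5.
S4-tableau for the formula:
1. ~(<>(~r & q) -> []<>(~r & q)) & []~p, 0
2. ~(<>(~r & q) -> []<>(~r & q)), 0
3. []~p, 0
4. <>(~r & q), 0
5. ~[]<>(~r & q), 0
6. ~p, 0
7. ~r & q, 1
8. ~r, 1
9. q, 1
10. ~p, 1
11. ~<>(~r & q), 2
12. ~p, 2
13. ~(~r & q), 2
14. ~q, 2
Accessibility: 0R0, 0R1, 0R2, 1R1, 2R2
Complete open branch: satisfiable in S4, hence also in K, T (this S4-model is also a K-model and a T-model).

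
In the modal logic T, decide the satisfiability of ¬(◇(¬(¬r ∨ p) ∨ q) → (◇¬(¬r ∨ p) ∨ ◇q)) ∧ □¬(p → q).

Unsatisfiable

1. ¬(◇(¬(¬r ∨ p) ∨ q) → (◇¬(¬r ∨ p) ∨ ◇q)) ∧ □¬(p → q), w0
2. ¬(◇(¬(¬r ∨ p) ∨ q) → (◇¬(¬r ∨ p) ∨ ◇q)), w0   [∧-rule on 1]
3. □¬(p → q), w0   [∧-rule on 1]
4. ◇(¬(¬r ∨ p) ∨ q), w0   [¬→-rule on 2]
5. ¬(◇¬(¬r ∨ p) ∨ ◇q), w0   [¬→-rule on 2]
6. ¬◇¬(¬r ∨ p), w0   [¬∨-rule on 5]
7. ¬◇q, w0   [¬∨-rule on 5]
8. ¬(p → q), w0   [□-rule on 3 via w0Rw0]
9. p, w0   [¬→-rule on 8]
10. ¬q, w0   [¬→-rule on 8]
11. ¬r ∨ p, w0   [¬◇-rule on 6 via w0Rw0]
12. ¬(¬r ∨ p) ∨ q, w1   [◇-rule on 4: fresh world w1, w0Rw1]
13. ¬(p → q), w1   [□-rule on 3 via w0Rw1]
14. p, w1   [¬→-rule on 13]
15. ¬q, w1   [¬→-rule on 13]
16. ¬r ∨ p, w1   [¬◇-rule on 6 via w0Rw1]
17. ¬(¬r ∨ p), w1   [∨-rule on 12 (branches; this branch)]
18. r, w1   [¬∨-rule on 17]
19. ¬p, w1   [¬∨-rule on 17]
Accessibility: w0Rw0, w0Rw1, w1Rw1
Branch closes: p and ¬p both at w1.
Every branch closes; the branch above is one of them.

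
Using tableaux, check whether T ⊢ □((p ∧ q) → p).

Valid in T

Tableau for the negation ¬□((p ∧ q) → p):
1. ¬□((p ∧ q) → p), w0
2. ¬((p ∧ q) → p), w1
3. p ∧ q, w1
4. ¬p, w1
5. p, w1
6. q, w1
Accessibility: w0Rw0, w0Rw1, w1Rw1
Branch closes: p and ¬p both at w1.
All branches of the negation close; one closing branch shown above.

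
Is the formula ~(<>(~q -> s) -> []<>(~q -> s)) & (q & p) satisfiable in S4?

1. ~(<>(~q -> s) -> []<>(~q -> s)) & (q & p), 0
2. ~(<>(~q -> s) -> []<>(~q -> s)), 0
3. q & p, 0
4. <>(~q -> s), 0
5. ~[]<>(~q -> s), 0
6. q, 0
7. p, 0
8. ~q -> s, 1
9. s, 1
10. ~<>(~q -> s), 2
11. ~(~q -> s), 2
12. ~q, 2
13. ~s, 2
Accessibility: 0R0, 0R1, 0R2, 1R1, 2R2

Yes, satisfiable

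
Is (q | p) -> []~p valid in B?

Invalid (countermodel exists)

Tableau for the negation ~((q | p) -> []~p):
1. ~((q | p) -> []~p), u
2. q | p, u   [~->-rule on 1]
3. ~[]~p, u   [~->-rule on 1]
4. p, u   [|-rule on 2 (branches; this branch)]
5. p, v   [~[]-rule on 3: fresh world v, uRv]
Accessibility: uRu, uRv, vRu, vRv
The negation has an open branch (countermodel exists).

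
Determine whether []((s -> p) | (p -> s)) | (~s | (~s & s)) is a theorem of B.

Tableau for the negation ~([]((s -> p) | (p -> s)) | (~s | (~s & s))):
1. ~([]((s -> p) | (p -> s)) | (~s | (~s & s))), u
2. ~[]((s -> p) | (p -> s)), u
3. ~(~s | (~s & s)), u
4. s, u
5. ~(~s & s), u
6. ~((s -> p) | (p -> s)), v
7. ~(s -> p), v
8. ~(p -> s), v
9. s, v
10. ~p, v
11. p, v
12. ~s, v
Accessibility: uRu, uRv, vRu, vRv
Branch closes: p and ~p both at v.
Every branch of the negation's tableau closes; the branch above is one of them.

Yes, valid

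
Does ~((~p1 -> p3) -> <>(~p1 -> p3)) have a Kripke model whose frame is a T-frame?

1. ~((~p1 -> p3) -> <>(~p1 -> p3)), 0
2. ~p1 -> p3, 0
3. ~<>(~p1 -> p3), 0
4. ~(~p1 -> p3), 0
5. ~p1, 0
6. ~p3, 0
7. p3, 0
Accessibility: 0R0
Branch closes: p3 and ~p3 both at 0.
Every branch closes; the branch above is one of them.

Unsatisfiable (every branch closes)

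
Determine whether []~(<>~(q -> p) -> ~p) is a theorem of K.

Tableau for the negation ~[]~(<>~(q -> p) -> ~p):
1. ~[]~(<>~(q -> p) -> ~p), 0
2. <>~(q -> p) -> ~p, 1
3. ~p, 1
Accessibility: 0R1
The negation has an open branch (countermodel exists).

No, not valid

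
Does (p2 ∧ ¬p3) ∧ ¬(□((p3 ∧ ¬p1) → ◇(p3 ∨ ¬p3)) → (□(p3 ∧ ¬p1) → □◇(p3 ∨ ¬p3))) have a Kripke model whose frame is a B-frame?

Unsatisfiable (every branch closes)

1. (p2 ∧ ¬p3) ∧ ¬(□((p3 ∧ ¬p1) → ◇(p3 ∨ ¬p3)) → (□(p3 ∧ ¬p1) → □◇(p3 ∨ ¬p3))), 0
2. p2 ∧ ¬p3, 0
3. ¬(□((p3 ∧ ¬p1) → ◇(p3 ∨ ¬p3)) → (□(p3 ∧ ¬p1) → □◇(p3 ∨ ¬p3))), 0
4. p2, 0
5. ¬p3, 0
6. □((p3 ∧ ¬p1) → ◇(p3 ∨ ¬p3)), 0
7. ¬(□(p3 ∧ ¬p1) → □◇(p3 ∨ ¬p3)), 0
8. □(p3 ∧ ¬p1), 0
9. ¬□◇(p3 ∨ ¬p3), 0
10. (p3 ∧ ¬p1) → ◇(p3 ∨ ¬p3), 0
11. p3 ∧ ¬p1, 0
12. p3, 0
13. ¬p1, 0
Accessibility: 0R0
Branch closes: p3 and ¬p3 both at 0.
All branches of the tableau close; one closing branch shown above.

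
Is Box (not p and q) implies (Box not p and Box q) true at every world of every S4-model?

Yes, valid

Tableau for the negation not (Box (not p and q) implies (Box not p and Box q)):
1. not (Box (not p and q) implies (Box not p and Box q)), 0
2. Box (not p and q), 0   [neg-implies-rule on 1]
3. not (Box not p and Box q), 0   [neg-implies-rule on 1]
4. not p and q, 0   [Box-rule on 2 via 0R0]
5. not p, 0   [and-rule on 4]
6. q, 0   [and-rule on 4]
7. not Box q, 0   [neg-and-rule on 3 (branches; this branch)]
8. not q, 1   [neg-Box-rule on 7: fresh world 1, 0R1]
9. not p and q, 1   [Box-rule on 2 via 0R1]
10. not p, 1   [and-rule on 9]
11. q, 1   [and-rule on 9]
Accessibility: 0R0, 0R1, 1R1
Branch closes: q and not q both at 1.
All branches of the negation close; one closing branch shown above.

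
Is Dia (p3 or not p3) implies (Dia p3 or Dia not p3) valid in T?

Tableau for the negation not (Dia (p3 or not p3) implies (Dia p3 or Dia not p3)):
1. not (Dia (p3 or not p3) implies (Dia p3 or Dia not p3)), 0
2. Dia (p3 or not p3), 0
3. not (Dia p3 or Dia not p3), 0
4. not Dia p3, 0
5. not Dia not p3, 0
6. not p3, 0
7. p3, 0
Accessibility: 0R0
Branch closes: p3 and not p3 both at 0.
All branches of the negation close; one closing branch shown above.

Yes, valid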